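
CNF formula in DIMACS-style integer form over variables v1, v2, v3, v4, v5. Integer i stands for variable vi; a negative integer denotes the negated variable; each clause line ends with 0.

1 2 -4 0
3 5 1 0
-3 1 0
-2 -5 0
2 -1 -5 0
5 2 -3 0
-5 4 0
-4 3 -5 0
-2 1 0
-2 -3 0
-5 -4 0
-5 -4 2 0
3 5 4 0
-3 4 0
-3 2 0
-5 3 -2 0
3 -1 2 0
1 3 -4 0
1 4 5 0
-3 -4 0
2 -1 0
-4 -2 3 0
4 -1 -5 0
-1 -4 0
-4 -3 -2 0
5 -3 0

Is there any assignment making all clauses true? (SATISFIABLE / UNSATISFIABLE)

v3 = True:
  propagation gives v1=True, v2=False; an empty clause results — contradiction.
v3 = False:
  v4 = True:
    propagation gives v5=False, v1=True; an empty clause results — contradiction.
  v4 = False:
    propagation gives v5=False; an empty clause results — contradiction.
Every branch closes, so no satisfying assignment exists.

UNSATISFIABLE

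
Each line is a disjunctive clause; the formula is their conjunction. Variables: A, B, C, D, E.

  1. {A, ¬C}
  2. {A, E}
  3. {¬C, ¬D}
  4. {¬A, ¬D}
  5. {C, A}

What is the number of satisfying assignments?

8

Satisfying assignments:
  A=1 B=0 C=0 D=0 E=0
  A=1 B=0 C=0 D=0 E=1
  A=1 B=0 C=1 D=0 E=0
  A=1 B=0 C=1 D=0 E=1
  A=1 B=1 C=0 D=0 E=0
  A=1 B=1 C=0 D=0 E=1
  A=1 B=1 C=1 D=0 E=0
  A=1 B=1 C=1 D=0 E=1
That's 8 in total.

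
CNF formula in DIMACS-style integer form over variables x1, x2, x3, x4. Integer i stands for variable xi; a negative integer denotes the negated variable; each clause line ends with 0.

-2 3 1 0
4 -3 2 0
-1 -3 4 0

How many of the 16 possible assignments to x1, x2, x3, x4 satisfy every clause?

11

Case analysis on x3 and x1:
  x3=1, x1=1: remaining (x2,x4) ∈ {(0,1); (1,1)} — 2.
  x3=1, x1=0: remaining (x2,x4) ∈ {(0,1); (1,0); (1,1)} — 3.
  x3=0, x1=1: remaining (x2,x4) ∈ {(0,0); (0,1); (1,0); (1,1)} — 4.
  x3=0, x1=0: remaining (x2,x4) ∈ {(0,0); (0,1)} — 2.
Total: 2 + 3 + 4 + 2 = 11.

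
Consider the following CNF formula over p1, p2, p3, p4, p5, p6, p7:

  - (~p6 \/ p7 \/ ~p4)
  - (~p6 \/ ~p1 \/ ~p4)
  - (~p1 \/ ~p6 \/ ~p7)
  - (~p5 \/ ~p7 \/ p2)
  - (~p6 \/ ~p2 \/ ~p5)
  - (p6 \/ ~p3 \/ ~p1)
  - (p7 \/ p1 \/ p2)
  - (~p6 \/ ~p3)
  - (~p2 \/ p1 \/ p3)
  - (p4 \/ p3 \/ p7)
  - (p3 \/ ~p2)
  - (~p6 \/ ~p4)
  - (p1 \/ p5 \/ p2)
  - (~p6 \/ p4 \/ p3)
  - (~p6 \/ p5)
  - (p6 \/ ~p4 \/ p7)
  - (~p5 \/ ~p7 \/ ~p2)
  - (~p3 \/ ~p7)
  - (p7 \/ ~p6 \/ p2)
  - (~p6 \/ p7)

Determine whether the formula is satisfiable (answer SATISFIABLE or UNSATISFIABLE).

Set p1 = False and propagate.
The remaining clauses are satisfied by p2 = True, p3 = True, p4 = False, p5 = True, p6 = False, p7 = False.
Every clause has at least one true literal under this assignment.
So p1=False, p2=True, p3=True, p4=False, p5=True, p6=False, p7=False is a satisfying assignment.

SATISFIABLE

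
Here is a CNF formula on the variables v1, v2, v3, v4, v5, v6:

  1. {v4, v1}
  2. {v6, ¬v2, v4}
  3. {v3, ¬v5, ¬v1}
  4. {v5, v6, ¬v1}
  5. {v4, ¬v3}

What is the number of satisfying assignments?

26

Case analysis on v1 and v4:
  v1=1, v4=1: v2 free; 4 ways for (v3,v5,v6) × 2^1 = 8.
  v1=1, v4=0: remaining (v2,v3,v5,v6) ∈ {(0,0,0,1); (1,0,0,1)} — 2.
  v1=0, v4=1: v2, v3, v5, v6 free → 2^4 = 16.
  v1=0, v4=0: a clause becomes empty — 0.
Total: 8 + 2 + 16 + 0 = 26.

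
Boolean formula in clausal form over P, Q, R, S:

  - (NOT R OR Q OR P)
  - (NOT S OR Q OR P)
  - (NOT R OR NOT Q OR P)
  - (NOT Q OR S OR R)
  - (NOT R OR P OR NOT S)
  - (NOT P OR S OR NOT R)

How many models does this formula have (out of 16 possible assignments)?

7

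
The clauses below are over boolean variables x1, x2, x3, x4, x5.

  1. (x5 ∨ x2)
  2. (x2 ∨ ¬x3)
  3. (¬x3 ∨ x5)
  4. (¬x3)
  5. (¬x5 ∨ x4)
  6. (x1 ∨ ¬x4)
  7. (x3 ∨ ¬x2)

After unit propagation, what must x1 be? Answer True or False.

True

(¬x3) stands alone — x3 = False.
From (¬x2 ∨ x3) and x3 = False: x2 = False.
(x2 ∨ x5): since x2 = False, the clause reduces to (x5). x5 = True.
In (¬x5 ∨ x4), ¬x5 is now false; x4 must hold, so x4 = True.
In (¬x4 ∨ x1), ¬x4 is now false; x1 must hold, so x1 = True.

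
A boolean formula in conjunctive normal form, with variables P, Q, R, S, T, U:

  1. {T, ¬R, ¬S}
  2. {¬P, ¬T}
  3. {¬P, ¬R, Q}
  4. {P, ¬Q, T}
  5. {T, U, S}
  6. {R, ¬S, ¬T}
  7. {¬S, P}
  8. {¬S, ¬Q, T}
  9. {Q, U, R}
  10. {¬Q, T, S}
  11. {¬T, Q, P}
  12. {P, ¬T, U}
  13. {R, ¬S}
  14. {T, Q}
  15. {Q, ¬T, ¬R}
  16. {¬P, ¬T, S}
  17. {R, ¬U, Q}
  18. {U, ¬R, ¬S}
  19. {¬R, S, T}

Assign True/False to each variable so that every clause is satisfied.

P=False, Q=True, R=True, S=False, T=True, U=True

Check each clause:
  1. {¬S, T, ¬R} — ¬S is true.
  2. {¬T, ¬P} — ¬P is true.
  3. {Q, ¬P, ¬R} — Q is true.
  4. {P, T, ¬Q} — T is true.
  5. {S, T, U} — T is true.
  6. {¬T, R, ¬S} — R is true.
  7. {¬S, P} — ¬S is true.
  8. {¬S, T, ¬Q} — ¬S is true.
  9. {Q, U, R} — Q is true.
  10. {T, ¬Q, S} — T is true.
  11. {P, ¬T, Q} — Q is true.
  12. {U, P, ¬T} — U is true.
  13. {R, ¬S} — R is true.
  14. {T, Q} — Q is true.
  15. {¬R, Q, ¬T} — Q is true.
  16. {S, ¬T, ¬P} — ¬P is true.
  17. {Q, ¬U, R} — Q is true.
  18. {U, ¬R, ¬S} — ¬S is true.
  19. {S, T, ¬R} — T is true.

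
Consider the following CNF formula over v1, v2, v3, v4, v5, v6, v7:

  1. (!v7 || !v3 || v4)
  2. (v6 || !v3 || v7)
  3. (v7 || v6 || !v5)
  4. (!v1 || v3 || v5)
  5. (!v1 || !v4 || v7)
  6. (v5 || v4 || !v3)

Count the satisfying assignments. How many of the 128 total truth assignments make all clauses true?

Case analysis on v3 and v7:
  v3=T, v7=T: forces v4=T; v1, v2, v5, v6 free → 2^4 = 16.
  v3=T, v7=F: v2 free; 4 ways for (v1,v4,v5,v6) × 2^1 = 8.
  v3=F, v7=T: v2, v4, v6 free; 3 ways for (v1,v5) × 2^3 = 24.
  v3=F, v7=F: v2 free; 7 ways for (v1,v4,v5,v6) × 2^1 = 14.
Total: 16 + 8 + 24 + 14 = 62.

62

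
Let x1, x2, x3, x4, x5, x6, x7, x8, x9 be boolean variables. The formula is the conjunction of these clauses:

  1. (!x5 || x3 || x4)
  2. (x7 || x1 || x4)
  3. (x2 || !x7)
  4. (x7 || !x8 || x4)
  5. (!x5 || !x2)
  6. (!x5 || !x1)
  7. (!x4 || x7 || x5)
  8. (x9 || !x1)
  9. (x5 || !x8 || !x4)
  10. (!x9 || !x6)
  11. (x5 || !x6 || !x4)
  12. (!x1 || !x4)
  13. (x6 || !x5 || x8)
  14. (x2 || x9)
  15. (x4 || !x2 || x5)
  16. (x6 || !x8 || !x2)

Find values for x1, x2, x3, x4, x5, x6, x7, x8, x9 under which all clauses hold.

x1=F  x2=T  x3=T  x4=T  x5=F  x6=F  x7=T  x8=F  x9=F

x3 occurs only positively in the remaining clauses — set x3 = True.
Set x1 = False and propagate.
Branch on x2: take x2 = True.
  then x5 is forced to False.
  then x4 is forced to True.
  then x7 is forced to True.
  then x8 is forced to False.
  then x6 is forced to False.
x9 is now unconstrained; take x9 = False.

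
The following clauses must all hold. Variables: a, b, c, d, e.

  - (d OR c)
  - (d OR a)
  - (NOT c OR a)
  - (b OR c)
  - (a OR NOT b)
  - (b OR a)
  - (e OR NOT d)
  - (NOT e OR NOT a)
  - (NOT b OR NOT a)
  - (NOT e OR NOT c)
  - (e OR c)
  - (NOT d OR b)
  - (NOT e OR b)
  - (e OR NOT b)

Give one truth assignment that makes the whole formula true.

a=True, b=False, c=True, d=False, e=False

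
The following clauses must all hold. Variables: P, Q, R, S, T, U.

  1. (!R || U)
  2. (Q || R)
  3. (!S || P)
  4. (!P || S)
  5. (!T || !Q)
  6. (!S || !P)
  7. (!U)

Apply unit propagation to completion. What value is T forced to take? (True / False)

(!U) stands alone — U = False.
From (U || !R) and U = False: R = False.
(Q || R) with R = False leaves only Q, so Q = True.
From (!T || !Q) and Q = True: T = False.

False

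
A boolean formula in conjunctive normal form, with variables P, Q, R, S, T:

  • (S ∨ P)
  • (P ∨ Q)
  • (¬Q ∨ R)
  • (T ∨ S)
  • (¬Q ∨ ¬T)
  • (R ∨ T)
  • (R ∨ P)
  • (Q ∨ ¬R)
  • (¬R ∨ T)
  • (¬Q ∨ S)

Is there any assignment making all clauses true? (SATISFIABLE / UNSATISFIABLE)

SATISFIABLE

P occurs only positively in the remaining clauses — set P = True.
Branch on Q: take Q = False.
  then R is forced to False.
  then T is forced to True.
S is now unconstrained; take S = False.
So P=T  Q=F  R=F  S=F  T=T is a satisfying assignment.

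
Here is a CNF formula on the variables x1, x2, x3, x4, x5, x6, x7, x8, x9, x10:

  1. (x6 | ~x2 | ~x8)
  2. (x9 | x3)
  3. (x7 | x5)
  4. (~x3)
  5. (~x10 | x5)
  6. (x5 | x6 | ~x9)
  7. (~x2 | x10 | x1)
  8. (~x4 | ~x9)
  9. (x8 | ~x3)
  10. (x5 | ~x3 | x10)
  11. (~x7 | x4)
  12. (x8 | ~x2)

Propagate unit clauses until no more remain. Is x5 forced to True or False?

True

Unit clause (~x3) sets x3 = False.
(x9 | x3): since x3 = False, the clause reduces to (x9). x9 = True.
In (~x4 | ~x9), ~x9 is now false; ~x4 must hold, so x4 = False.
In (~x7 | x4), x4 is now false; ~x7 must hold, so x7 = False.
In (x5 | x7), x7 is now false; x5 must hold, so x5 = True.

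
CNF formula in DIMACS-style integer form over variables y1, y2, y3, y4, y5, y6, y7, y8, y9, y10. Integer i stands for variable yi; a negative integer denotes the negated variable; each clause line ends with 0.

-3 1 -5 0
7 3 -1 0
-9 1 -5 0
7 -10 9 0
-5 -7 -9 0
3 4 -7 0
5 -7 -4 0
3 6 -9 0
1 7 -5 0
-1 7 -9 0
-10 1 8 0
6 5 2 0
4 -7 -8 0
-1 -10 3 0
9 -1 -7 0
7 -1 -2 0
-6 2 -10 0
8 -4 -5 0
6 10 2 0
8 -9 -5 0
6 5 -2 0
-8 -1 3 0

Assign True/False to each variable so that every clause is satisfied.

y1 = F, y2 = F, y3 = T, y4 = F, y5 = F, y6 = T, y7 = F, y8 = T, y9 = T, y10 = F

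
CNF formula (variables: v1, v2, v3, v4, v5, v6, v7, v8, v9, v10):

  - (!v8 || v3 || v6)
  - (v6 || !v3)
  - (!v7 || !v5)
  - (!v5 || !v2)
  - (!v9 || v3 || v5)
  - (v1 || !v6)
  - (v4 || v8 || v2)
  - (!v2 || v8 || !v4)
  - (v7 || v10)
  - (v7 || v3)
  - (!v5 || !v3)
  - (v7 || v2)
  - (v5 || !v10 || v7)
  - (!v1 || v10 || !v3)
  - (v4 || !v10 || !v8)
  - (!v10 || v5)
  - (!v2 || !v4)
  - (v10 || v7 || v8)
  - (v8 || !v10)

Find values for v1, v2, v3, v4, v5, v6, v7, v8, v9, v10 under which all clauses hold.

Pure literal: v9 appears only negated; assign v9 = False.
Try v1 = True.
Branch on v2: take v2 = False.
  then v7 is forced to True.
  then v5 is forced to False.
  then v10 is forced to False.
  then v3 is forced to False.
Try v4 = True.
For the remaining variables, v6 = True, v8 = True works.

v1 = T  v2 = F  v3 = F  v4 = T  v5 = F  v6 = T  v7 = T  v8 = T  v9 = F  v10 = F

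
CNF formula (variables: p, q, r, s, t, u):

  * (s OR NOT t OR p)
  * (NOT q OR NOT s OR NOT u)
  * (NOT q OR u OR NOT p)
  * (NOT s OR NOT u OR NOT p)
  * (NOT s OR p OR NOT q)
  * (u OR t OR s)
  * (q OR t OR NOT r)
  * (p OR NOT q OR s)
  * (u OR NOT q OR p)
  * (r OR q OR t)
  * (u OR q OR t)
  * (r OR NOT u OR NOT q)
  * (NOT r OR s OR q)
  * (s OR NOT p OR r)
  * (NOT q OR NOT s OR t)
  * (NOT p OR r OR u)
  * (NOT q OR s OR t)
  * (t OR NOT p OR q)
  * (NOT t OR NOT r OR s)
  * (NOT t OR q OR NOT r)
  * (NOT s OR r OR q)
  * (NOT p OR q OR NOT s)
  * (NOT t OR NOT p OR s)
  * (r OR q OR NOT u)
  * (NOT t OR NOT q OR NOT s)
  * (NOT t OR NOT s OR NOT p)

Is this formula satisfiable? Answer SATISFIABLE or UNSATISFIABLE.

UNSATISFIABLE

q = True:
  s = True:
    propagation gives u=False, p=False; an empty clause results — contradiction.
  s = False:
    propagation gives p=True, u=True, r=True, t=True; an empty clause results — contradiction.
q = False:
  s = True:
    propagation gives r=True, t=True; an empty clause results — contradiction.
  s = False:
    propagation gives r=False, t=True, p=True; an empty clause results — contradiction.
Every branch closes, so no satisfying assignment exists.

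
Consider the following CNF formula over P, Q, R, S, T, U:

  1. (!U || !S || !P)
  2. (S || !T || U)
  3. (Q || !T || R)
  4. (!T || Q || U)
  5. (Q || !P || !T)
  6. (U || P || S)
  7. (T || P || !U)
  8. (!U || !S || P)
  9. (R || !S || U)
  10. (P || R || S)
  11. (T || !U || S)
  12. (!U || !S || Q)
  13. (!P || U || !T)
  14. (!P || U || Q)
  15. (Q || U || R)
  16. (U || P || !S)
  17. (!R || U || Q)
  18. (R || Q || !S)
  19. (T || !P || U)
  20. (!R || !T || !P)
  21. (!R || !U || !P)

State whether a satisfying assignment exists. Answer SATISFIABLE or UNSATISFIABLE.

SATISFIABLE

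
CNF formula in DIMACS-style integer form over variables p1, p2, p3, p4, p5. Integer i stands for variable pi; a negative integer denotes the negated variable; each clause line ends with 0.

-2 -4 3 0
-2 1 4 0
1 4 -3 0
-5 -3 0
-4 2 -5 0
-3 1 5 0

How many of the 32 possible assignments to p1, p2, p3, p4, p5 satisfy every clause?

Case analysis on p3 and p4:
  p3=1, p4=1: remaining (p1,p2,p5) ∈ {(1,0,0); (1,1,0)} — 2.
  p3=1, p4=0: remaining (p1,p2,p5) ∈ {(1,0,0); (1,1,0)} — 2.
  p3=0, p4=1: remaining (p1,p2,p5) ∈ {(0,0,0); (1,0,0)} — 2.
  p3=0, p4=0: p5 free; 3 ways for (p1,p2) × 2^1 = 6.
Total: 2 + 2 + 2 + 6 = 12.

12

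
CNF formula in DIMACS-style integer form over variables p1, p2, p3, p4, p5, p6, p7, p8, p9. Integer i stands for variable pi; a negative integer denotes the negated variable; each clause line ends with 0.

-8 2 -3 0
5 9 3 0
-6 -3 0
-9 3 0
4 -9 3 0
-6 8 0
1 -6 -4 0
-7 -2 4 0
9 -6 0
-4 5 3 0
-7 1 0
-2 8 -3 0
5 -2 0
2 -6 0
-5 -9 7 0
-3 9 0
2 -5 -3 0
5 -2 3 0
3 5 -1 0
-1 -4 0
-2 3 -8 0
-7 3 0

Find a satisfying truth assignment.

Pure literal: p6 appears only negated; assign p6 = False.
Branch on p1: take p1 = False.
  then p7 is forced to False.
For the remaining variables, p2 = True, p3 = False, p4 = False, p5 = True, p8 = False, p9 = False works.
Every clause has at least one true literal under this assignment.
Check each clause:
  1. (~p3 | ~p8 | p2) — ~p8 is true.
  2. (p9 | p3 | p5) — p5 is true.
  3. (~p6 | ~p3) — ~p6 is true.
  4. (~p9 | p3) — ~p9 is true.
  5. (p4 | p3 | ~p9) — ~p9 is true.
  6. (p8 | ~p6) — ~p6 is true.
  7. (p1 | ~p4 | ~p6) — ~p6 is true.
  8. (~p2 | p4 | ~p7) — ~p7 is true.
  9. (~p6 | p9) — ~p6 is true.
  10. (~p4 | p5 | p3) — ~p4 is true.
  11. (~p7 | p1) — ~p7 is true.
  12. (p8 | ~p2 | ~p3) — ~p3 is true.
  13. (p5 | ~p2) — p5 is true.
  14. (p2 | ~p6) — p2 is true.
  15. (~p5 | ~p9 | p7) — ~p9 is true.
  16. (~p3 | p9) — ~p3 is true.
  17. (~p3 | p2 | ~p5) — p2 is true.
  18. (p5 | ~p2 | p3) — p5 is true.
  19. (~p1 | p5 | p3) — p5 is true.
  20. (~p4 | ~p1) — ~p4 is true.
  21. (~p2 | ~p8 | p3) — ~p8 is true.
  22. (~p7 | p3) — ~p7 is true.

p1=False, p2=True, p3=False, p4=False, p5=True, p6=False, p7=False, p8=False, p9=False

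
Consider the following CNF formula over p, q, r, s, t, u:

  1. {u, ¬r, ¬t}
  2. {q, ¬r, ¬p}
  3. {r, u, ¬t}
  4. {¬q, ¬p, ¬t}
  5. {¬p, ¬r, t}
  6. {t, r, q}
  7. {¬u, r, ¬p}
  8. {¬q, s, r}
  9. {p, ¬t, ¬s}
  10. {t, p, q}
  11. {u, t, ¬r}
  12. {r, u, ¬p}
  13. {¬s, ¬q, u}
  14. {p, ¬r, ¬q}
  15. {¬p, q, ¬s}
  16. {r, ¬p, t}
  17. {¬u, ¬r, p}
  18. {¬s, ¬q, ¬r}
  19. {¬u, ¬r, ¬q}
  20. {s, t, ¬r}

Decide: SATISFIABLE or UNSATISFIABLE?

SATISFIABLE

Try p = False.
Set q = False and propagate.
  then t is forced to True.
  then s is forced to False.
Try r = False.
  then u is forced to True.
So p=False  q=False  r=False  s=False  t=True  u=True is a satisfying assignment.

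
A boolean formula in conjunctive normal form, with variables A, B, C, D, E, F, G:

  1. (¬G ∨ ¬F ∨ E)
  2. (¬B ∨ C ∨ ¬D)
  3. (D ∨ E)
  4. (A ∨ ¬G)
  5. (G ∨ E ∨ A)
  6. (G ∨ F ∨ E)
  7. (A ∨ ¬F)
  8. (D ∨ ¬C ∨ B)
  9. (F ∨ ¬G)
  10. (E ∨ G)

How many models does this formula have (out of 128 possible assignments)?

24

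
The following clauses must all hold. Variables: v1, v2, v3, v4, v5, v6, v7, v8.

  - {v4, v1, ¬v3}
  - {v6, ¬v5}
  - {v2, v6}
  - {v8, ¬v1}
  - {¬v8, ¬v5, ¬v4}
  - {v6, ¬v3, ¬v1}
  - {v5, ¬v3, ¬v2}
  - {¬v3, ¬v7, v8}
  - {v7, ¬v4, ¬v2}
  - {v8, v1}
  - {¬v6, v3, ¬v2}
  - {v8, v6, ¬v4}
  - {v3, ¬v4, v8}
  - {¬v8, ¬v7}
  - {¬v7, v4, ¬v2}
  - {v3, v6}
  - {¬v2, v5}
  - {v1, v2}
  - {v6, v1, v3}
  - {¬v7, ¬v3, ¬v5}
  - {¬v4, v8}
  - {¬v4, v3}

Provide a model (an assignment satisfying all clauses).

v1=True, v2=False, v3=True, v4=False, v5=True, v6=True, v7=False, v8=True

Set v1 = True and propagate.
  then v8 is forced to True.
  then v7 is forced to False.
Branch on v2: take v2 = False.
  then v6 is forced to True.
Branch on v3: take v3 = True.
The remaining clauses are satisfied by v4 = False, v5 = True.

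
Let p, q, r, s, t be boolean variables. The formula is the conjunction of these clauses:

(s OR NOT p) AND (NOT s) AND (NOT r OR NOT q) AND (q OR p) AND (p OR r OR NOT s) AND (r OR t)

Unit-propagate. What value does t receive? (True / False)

(NOT s) is a unit clause: s = False.
(s OR NOT p): since s = False, the clause reduces to (NOT p). p = False.
(q OR p) with p = False leaves only q, so q = True.
From (NOT q OR NOT r) and q = True: r = False.
From (t OR r) and r = False: t = True.

True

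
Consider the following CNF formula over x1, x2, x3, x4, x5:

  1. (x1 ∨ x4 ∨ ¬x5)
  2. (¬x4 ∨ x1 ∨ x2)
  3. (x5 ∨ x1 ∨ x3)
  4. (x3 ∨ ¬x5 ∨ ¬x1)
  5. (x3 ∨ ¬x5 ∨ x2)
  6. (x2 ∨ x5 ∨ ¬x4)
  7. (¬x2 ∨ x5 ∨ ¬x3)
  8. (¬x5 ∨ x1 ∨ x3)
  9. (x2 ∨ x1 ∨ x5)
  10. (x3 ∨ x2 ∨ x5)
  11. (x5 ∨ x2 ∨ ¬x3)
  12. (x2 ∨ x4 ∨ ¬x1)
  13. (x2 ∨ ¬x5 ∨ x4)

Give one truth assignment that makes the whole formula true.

Set x1 = True and propagate.
For the remaining variables, x2 = True, x3 = False, x4 = False, x5 = False works.

x1=True, x2=True, x3=False, x4=False, x5=False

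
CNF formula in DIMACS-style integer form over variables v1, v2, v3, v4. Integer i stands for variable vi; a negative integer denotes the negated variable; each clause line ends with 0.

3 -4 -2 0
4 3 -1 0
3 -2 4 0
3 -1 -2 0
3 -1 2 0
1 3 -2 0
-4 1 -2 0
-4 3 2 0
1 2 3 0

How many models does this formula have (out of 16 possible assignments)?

Case analysis on v2 and v3:
  v2=1, v3=1: remaining (v1,v4) ∈ {(0,0); (1,0); (1,1)} — 3.
  v2=1, v3=0: a clause becomes empty — 0.
  v2=0, v3=1: remaining (v1,v4) ∈ {(0,0); (0,1); (1,0); (1,1)} — 4.
  v2=0, v3=0: a clause becomes empty — 0.
Total: 3 + 0 + 4 + 0 = 7.

7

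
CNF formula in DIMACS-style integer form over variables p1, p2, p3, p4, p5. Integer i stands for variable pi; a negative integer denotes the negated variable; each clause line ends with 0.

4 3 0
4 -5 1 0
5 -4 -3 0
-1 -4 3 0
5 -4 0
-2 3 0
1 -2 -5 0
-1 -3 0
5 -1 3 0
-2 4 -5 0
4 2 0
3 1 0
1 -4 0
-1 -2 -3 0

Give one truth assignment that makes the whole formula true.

p1 = F, p2 = T, p3 = T, p4 = F, p5 = F

Check each clause:
  1. (p3 || p4) — p3 is true.
  2. (!p5 || p1 || p4) — !p5 is true.
  3. (!p3 || p5 || !p4) — !p4 is true.
  4. (!p1 || !p4 || p3) — p3 is true.
  5. (!p4 || p5) — !p4 is true.
  6. (p3 || !p2) — p3 is true.
  7. (!p2 || !p5 || p1) — !p5 is true.
  8. (!p3 || !p1) — !p1 is true.
  9. (p5 || !p1 || p3) — p3 is true.
  10. (!p5 || p4 || !p2) — !p5 is true.
  11. (p2 || p4) — p2 is true.
  12. (p1 || p3) — p3 is true.
  13. (p1 || !p4) — !p4 is true.
  14. (!p2 || !p3 || !p1) — !p1 is true.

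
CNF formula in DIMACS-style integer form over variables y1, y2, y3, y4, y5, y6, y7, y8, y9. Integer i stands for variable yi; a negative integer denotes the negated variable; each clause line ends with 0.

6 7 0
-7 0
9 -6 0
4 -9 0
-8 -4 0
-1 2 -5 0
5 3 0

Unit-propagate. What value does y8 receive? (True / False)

False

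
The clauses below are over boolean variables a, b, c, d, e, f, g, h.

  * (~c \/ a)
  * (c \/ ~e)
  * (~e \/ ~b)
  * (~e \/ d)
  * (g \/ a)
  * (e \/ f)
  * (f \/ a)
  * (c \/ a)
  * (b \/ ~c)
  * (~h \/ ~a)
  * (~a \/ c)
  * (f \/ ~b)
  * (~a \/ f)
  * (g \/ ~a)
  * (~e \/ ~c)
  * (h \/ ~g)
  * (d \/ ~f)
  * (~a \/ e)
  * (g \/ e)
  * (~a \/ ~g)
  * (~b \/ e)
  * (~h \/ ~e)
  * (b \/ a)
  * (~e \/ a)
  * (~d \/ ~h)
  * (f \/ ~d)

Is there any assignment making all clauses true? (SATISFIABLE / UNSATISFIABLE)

a = True:
  propagation gives h=False, c=True, b=True, e=False; an empty clause results — contradiction.
a = False:
  propagation gives c=False; an empty clause results — contradiction.
Every branch closes, so no satisfying assignment exists.

UNSATISFIABLE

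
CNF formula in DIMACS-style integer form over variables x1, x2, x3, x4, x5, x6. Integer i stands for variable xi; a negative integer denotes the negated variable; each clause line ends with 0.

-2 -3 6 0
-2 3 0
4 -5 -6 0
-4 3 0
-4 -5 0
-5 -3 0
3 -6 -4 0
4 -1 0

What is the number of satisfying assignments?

12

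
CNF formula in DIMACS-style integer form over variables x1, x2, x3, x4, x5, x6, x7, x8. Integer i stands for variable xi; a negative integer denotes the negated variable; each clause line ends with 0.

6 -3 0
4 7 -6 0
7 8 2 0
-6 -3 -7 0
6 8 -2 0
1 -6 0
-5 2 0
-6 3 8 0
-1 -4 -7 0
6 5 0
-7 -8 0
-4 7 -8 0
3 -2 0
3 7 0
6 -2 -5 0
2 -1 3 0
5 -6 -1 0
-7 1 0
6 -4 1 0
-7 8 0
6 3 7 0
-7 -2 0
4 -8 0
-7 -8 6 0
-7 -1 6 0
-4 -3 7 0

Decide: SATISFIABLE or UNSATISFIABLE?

UNSATISFIABLE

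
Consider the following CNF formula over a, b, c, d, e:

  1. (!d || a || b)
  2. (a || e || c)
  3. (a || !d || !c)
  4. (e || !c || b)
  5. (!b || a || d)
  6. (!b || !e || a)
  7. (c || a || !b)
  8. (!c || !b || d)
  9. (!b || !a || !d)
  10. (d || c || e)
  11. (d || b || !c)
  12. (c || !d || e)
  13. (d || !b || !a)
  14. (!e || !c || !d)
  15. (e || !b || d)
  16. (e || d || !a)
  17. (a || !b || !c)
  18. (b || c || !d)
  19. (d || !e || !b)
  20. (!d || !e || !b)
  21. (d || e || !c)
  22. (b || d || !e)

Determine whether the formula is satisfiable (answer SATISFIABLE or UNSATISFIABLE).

UNSATISFIABLE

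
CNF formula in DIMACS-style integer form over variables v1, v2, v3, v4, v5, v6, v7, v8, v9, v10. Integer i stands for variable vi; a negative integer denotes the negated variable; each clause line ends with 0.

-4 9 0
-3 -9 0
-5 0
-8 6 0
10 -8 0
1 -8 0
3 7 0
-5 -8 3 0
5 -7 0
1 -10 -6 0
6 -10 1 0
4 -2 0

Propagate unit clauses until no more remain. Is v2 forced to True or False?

False

Unit clause (~v5) sets v5 = False.
(v5 \/ ~v7) with v5 = False leaves only ~v7, so v7 = False.
(v7 \/ v3): since v7 = False, the clause reduces to (v3). v3 = True.
(~v9 \/ ~v3): since v3 = True, the clause reduces to (~v9). v9 = False.
(~v4 \/ v9) with v9 = False leaves only ~v4, so v4 = False.
(v4 \/ ~v2): since v4 = False, the clause reduces to (~v2). v2 = False.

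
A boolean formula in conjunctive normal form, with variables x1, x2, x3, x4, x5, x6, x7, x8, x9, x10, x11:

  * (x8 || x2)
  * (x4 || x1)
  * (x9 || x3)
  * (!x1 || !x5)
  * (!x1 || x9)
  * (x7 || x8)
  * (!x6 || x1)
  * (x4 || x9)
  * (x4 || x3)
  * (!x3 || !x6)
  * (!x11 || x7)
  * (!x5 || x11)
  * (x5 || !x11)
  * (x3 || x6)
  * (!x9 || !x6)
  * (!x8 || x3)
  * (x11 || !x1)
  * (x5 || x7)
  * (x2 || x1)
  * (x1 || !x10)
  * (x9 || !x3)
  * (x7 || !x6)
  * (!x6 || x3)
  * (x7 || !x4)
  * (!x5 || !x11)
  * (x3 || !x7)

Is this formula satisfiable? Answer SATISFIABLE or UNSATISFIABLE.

SATISFIABLE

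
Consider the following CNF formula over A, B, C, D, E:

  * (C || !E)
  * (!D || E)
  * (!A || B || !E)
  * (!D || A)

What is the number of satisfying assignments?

Case analysis on E and A:
  E=T, A=T: remaining (B,C,D) ∈ {(T,T,F); (T,T,T)} — 2.
  E=T, A=F: remaining (B,C,D) ∈ {(F,T,F); (T,T,F)} — 2.
  E=F, A=T: remaining (B,C,D) ∈ {(F,F,F); (F,T,F); (T,F,F); (T,T,F)} — 4.
  E=F, A=F: remaining (B,C,D) ∈ {(F,F,F); (F,T,F); (T,F,F); (T,T,F)} — 4.
Total: 2 + 2 + 4 + 4 = 12.

12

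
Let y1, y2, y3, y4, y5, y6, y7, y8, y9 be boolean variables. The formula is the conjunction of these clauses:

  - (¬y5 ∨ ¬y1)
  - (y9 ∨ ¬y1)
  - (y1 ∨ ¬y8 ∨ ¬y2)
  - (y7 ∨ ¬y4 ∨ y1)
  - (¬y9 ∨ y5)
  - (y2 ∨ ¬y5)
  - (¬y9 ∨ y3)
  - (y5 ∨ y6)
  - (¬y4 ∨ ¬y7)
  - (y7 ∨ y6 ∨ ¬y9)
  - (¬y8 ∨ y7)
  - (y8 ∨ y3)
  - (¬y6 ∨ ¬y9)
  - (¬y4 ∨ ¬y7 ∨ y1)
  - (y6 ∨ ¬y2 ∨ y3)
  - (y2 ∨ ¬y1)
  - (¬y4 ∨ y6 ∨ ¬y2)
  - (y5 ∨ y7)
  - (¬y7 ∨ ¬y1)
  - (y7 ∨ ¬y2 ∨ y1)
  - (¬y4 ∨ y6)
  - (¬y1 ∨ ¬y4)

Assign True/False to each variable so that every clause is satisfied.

y1=False, y2=False, y3=True, y4=False, y5=False, y6=True, y7=True, y8=True, y9=False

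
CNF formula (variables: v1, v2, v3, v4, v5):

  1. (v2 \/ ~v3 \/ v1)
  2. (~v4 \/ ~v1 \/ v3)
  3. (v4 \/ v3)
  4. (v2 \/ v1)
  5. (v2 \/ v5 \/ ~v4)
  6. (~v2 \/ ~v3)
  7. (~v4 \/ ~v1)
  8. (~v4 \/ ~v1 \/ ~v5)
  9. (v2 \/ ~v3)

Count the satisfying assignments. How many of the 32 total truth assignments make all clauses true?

2

The models are:
  v1=F v2=T v3=F v4=T v5=F
  v1=F v2=T v3=F v4=T v5=T
That's 2 in total.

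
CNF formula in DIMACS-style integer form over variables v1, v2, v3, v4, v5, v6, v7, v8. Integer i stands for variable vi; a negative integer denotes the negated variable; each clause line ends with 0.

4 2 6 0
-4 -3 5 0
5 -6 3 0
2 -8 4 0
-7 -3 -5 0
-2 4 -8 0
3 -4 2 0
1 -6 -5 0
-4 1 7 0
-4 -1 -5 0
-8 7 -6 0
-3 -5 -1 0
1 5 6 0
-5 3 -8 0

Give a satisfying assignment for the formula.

Branch on v1: take v1 = True.
The remaining clauses are satisfied by v2 = True, v3 = False, v4 = True, v5 = False, v6 = False, v7 = False, v8 = True.

v1=True, v2=True, v3=False, v4=True, v5=False, v6=False, v7=False, v8=True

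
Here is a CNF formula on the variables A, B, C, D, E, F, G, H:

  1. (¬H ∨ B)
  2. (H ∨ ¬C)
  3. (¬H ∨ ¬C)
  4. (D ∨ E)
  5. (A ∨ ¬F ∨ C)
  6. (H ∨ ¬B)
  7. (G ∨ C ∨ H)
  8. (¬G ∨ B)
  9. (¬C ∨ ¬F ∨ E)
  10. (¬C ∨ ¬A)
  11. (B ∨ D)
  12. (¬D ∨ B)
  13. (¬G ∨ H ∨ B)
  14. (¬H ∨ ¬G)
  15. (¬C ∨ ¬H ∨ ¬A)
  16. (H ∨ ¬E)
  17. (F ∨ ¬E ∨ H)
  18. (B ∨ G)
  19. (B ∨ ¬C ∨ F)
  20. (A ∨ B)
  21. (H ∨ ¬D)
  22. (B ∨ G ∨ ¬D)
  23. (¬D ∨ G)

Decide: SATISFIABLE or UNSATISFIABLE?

SATISFIABLE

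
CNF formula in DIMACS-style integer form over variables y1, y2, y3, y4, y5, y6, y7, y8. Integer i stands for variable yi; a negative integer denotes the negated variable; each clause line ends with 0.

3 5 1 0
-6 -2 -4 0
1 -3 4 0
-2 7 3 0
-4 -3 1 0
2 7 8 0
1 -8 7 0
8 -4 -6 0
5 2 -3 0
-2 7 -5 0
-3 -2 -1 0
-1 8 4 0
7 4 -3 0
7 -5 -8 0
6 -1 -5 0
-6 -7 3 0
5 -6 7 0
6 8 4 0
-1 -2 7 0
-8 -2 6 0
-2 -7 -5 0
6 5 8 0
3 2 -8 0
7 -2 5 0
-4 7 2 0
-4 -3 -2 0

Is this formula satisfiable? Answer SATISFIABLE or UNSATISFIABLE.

SATISFIABLE

Set y1 = False and propagate.
Set y2 = False and propagate.
The remaining clauses are satisfied by y3 = False, y4 = True, y5 = True, y6 = False, y7 = True, y8 = False.
Every clause has at least one true literal under this assignment.
So y1=False, y2=False, y3=False, y4=True, y5=True, y6=False, y7=True, y8=False is a satisfying assignment.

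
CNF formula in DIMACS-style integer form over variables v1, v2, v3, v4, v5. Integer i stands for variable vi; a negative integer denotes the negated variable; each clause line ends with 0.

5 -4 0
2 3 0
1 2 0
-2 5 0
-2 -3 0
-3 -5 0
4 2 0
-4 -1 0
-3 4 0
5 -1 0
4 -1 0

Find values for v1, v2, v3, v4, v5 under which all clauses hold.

Set v1 = False and propagate.
  then v2 is forced to True.
  then v5 is forced to True.
  then v3 is forced to False.
v4 is now unconstrained; take v4 = True.
Check each clause:
  1. (¬v4 ∨ v5) — v5 is true.
  2. (v2 ∨ v3) — v2 is true.
  3. (v2 ∨ v1) — v2 is true.
  4. (v5 ∨ ¬v2) — v5 is true.
  5. (¬v3 ∨ ¬v2) — ¬v3 is true.
  6. (¬v5 ∨ ¬v3) — ¬v3 is true.
  7. (v2 ∨ v4) — v2 is true.
  8. (¬v4 ∨ ¬v1) — ¬v1 is true.
  9. (v4 ∨ ¬v3) — v4 is true.
  10. (¬v1 ∨ v5) — v5 is true.
  11. (v4 ∨ ¬v1) — v4 is true.

v1=0, v2=1, v3=0, v4=1, v5=1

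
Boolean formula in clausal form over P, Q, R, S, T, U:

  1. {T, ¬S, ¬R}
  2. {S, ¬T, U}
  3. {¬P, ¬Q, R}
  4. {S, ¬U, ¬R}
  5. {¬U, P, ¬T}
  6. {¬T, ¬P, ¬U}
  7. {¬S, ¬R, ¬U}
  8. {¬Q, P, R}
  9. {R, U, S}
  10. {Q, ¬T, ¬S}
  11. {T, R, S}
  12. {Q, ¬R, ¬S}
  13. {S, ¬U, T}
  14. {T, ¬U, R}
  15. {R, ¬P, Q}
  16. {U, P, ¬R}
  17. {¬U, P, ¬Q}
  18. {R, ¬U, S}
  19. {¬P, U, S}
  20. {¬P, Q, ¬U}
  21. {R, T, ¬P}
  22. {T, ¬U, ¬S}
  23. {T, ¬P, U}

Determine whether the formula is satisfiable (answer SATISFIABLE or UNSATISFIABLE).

Try P = True.
Branch on Q: take Q = True.
  then R is forced to True.
The remaining clauses are satisfied by S = True, T = True, U = False.
Every clause has at least one true literal under this assignment.
So P=1, Q=1, R=1, S=1, T=1, U=0 is a satisfying assignment.

SATISFIABLE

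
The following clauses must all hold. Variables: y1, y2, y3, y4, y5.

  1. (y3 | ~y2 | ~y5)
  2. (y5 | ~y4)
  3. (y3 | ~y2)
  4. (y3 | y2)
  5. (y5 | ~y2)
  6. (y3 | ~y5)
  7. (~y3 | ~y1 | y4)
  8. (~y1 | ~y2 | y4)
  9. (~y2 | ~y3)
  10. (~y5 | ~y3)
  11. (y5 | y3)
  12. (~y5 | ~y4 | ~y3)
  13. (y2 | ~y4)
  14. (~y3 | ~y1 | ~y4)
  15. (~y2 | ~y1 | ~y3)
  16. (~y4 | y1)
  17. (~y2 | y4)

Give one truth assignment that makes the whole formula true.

y1=F  y2=F  y3=T  y4=F  y5=F

Branch on y1: take y1 = False.
  then y4 is forced to False.
  then y2 is forced to False.
  then y3 is forced to True.
  then y5 is forced to False.
Check each clause:
  1. (y3 | ~y2 | ~y5) — y3 is true.
  2. (~y4 | y5) — ~y4 is true.
  3. (~y2 | y3) — y3 is true.
  4. (y2 | y3) — y3 is true.
  5. (~y2 | y5) — ~y2 is true.
  6. (y3 | ~y5) — y3 is true.
  7. (~y1 | ~y3 | y4) — ~y1 is true.
  8. (~y1 | ~y2 | y4) — ~y1 is true.
  9. (~y2 | ~y3) — ~y2 is true.
  10. (~y5 | ~y3) — ~y5 is true.
  11. (y5 | y3) — y3 is true.
  12. (~y4 | ~y5 | ~y3) — ~y5 is true.
  13. (y2 | ~y4) — ~y4 is true.
  14. (~y3 | ~y1 | ~y4) — ~y4 is true.
  15. (~y2 | ~y1 | ~y3) — ~y2 is true.
  16. (y1 | ~y4) — ~y4 is true.
  17. (~y2 | y4) — ~y2 is true.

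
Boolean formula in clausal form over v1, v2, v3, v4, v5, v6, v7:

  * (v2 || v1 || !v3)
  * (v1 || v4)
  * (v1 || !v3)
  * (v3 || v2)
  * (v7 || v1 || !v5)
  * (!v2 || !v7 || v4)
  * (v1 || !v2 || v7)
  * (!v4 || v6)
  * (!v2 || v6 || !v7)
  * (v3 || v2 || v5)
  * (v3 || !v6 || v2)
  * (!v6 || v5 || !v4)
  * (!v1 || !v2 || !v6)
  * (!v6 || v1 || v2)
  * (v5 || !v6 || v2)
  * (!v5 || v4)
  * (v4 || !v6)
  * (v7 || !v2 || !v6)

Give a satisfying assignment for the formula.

Set v1 = False and propagate.
  then v4 is forced to True.
  then v3 is forced to False.
  then v2 is forced to True.
  then v7 is forced to True.
  then v6 is forced to True.
  then v5 is forced to True.
Every clause has at least one true literal under this assignment.

v1 = 0  v2 = 1  v3 = 0  v4 = 1  v5 = 1  v6 = 1  v7 = 1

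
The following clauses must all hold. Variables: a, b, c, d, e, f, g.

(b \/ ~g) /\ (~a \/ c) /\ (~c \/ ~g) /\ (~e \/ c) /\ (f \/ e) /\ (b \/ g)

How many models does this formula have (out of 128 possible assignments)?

16

Split on c, then g.
  c=1, g=1: a clause becomes empty — 0.
  c=1, g=0: a, d free; 3 ways for (b,e,f) × 2^2 = 12.
  c=0, g=1: remaining (a,b,d,e,f) ∈ {(0,1,0,0,1); (0,1,1,0,1)} — 2.
  c=0, g=0: remaining (a,b,d,e,f) ∈ {(0,1,0,0,1); (0,1,1,0,1)} — 2.
Total: 0 + 12 + 2 + 2 = 16.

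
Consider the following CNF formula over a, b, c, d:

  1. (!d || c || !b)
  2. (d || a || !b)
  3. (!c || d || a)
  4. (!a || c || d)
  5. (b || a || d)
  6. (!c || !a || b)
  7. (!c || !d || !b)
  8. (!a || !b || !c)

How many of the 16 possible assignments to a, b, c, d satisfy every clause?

3

Satisfying assignments:
  a=F b=F c=F d=T
  a=F b=F c=T d=T
  a=T b=F c=F d=T
Count: 3.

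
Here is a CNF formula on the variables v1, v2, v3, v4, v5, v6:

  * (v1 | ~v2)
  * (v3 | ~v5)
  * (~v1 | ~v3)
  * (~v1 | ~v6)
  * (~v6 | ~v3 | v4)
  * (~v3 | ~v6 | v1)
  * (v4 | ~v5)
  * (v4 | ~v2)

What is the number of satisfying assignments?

10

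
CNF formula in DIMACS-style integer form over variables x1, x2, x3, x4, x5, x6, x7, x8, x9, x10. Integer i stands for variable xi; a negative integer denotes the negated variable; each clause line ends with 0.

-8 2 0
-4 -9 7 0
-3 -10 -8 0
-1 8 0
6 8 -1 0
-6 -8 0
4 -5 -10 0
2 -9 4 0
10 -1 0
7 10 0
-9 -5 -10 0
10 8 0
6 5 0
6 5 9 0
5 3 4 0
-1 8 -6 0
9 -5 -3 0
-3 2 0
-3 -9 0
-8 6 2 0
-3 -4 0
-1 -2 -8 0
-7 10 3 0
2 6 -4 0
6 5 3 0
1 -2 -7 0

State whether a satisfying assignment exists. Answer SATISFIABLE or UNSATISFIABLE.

SATISFIABLE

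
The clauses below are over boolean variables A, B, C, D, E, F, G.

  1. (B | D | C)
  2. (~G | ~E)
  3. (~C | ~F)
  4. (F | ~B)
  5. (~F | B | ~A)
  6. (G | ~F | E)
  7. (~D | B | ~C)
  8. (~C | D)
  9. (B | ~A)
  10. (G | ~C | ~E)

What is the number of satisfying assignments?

13

Case analysis on B and C:
  B=1, C=1: a clause becomes empty — 0.
  B=1, C=0: A, D free; 2 ways for (E,F,G) × 2^2 = 8.
  B=0, C=1: a clause becomes empty — 0.
  B=0, C=0: 5 of the 32 assignments to (A,D,E,F,G) work.
Total: 0 + 8 + 0 + 5 = 13.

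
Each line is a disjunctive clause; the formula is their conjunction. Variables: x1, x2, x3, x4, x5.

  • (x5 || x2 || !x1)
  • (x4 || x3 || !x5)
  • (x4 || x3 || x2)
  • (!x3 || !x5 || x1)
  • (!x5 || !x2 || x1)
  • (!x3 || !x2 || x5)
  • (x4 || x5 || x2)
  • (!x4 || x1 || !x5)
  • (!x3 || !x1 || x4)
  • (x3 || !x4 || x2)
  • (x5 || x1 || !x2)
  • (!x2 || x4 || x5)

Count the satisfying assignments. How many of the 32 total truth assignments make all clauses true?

Satisfying assignments:
  x1=0 x2=0 x3=1 x4=1 x5=0
  x1=1 x2=0 x3=1 x4=1 x5=1
  x1=1 x2=1 x3=0 x4=1 x5=0
  x1=1 x2=1 x3=0 x4=1 x5=1
  x1=1 x2=1 x3=1 x4=1 x5=1
That's 5 in total.

5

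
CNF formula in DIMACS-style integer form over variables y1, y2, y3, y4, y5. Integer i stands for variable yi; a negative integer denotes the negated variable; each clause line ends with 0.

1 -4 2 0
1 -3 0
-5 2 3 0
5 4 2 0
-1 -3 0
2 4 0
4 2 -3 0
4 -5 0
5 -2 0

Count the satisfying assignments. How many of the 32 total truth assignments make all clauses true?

3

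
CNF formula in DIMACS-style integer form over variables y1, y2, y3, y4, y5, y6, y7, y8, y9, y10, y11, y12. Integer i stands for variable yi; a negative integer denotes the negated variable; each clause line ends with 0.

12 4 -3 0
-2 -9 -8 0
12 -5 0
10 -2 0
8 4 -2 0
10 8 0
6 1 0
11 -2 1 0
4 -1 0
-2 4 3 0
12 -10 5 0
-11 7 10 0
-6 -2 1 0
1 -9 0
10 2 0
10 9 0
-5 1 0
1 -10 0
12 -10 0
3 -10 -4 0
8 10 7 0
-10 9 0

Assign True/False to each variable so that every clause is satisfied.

y1=T, y2=T, y3=T, y4=T, y5=T, y6=T, y7=T, y8=F, y9=T, y10=T, y11=T, y12=T

y7 occurs only positively in the remaining clauses — set y7 = True.
Pure literal: y12 appears only positively; assign y12 = True.
Try y1 = True.
  then y4 is forced to True.
Try y2 = True.
  then y10 is forced to True.
  then y3 is forced to True.
  then y9 is forced to True.
  then y8 is forced to False.
y5, y6, y11 are now unconstrained; take y5 = True, y6 = True, y11 = True.
Every clause has at least one true literal under this assignment.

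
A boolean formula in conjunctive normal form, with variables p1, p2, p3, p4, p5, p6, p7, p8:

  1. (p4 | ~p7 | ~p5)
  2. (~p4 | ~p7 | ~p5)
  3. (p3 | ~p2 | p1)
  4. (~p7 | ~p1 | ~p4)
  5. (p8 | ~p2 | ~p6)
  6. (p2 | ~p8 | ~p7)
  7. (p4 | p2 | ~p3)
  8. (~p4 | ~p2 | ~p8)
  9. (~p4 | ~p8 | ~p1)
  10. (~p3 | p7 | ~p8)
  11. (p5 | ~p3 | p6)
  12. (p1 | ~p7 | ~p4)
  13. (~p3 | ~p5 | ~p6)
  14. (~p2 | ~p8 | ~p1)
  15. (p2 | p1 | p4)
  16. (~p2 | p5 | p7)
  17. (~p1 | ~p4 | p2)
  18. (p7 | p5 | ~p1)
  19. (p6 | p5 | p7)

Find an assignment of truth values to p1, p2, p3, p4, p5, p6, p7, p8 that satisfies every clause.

Set p1 = True and propagate.
Try p2 = False.
  then p4 is forced to False.
  then p3 is forced to False.
The remaining clauses are satisfied by p5 = False, p6 = False, p7 = True, p8 = False.
Check each clause:
  1. (~p5 | p4 | ~p7) — ~p5 is true.
  2. (~p4 | ~p5 | ~p7) — ~p5 is true.
  3. (p3 | ~p2 | p1) — p1 is true.
  4. (~p1 | ~p7 | ~p4) — ~p4 is true.
  5. (p8 | ~p2 | ~p6) — ~p6 is true.
  6. (~p7 | ~p8 | p2) — ~p8 is true.
  7. (p2 | ~p3 | p4) — ~p3 is true.
  8. (~p8 | ~p2 | ~p4) — ~p8 is true.
  9. (~p1 | ~p8 | ~p4) — ~p8 is true.
  10. (~p8 | p7 | ~p3) — ~p8 is true.
  11. (p5 | p6 | ~p3) — ~p3 is true.
  12. (~p4 | p1 | ~p7) — p1 is true.
  13. (~p6 | ~p3 | ~p5) — ~p6 is true.
  14. (~p8 | ~p2 | ~p1) — ~p8 is true.
  15. (p4 | p2 | p1) — p1 is true.
  16. (p7 | p5 | ~p2) — ~p2 is true.
  17. (~p1 | ~p4 | p2) — ~p4 is true.
  18. (p7 | p5 | ~p1) — p7 is true.
  19. (p5 | p7 | p6) — p7 is true.

p1 = True, p2 = False, p3 = False, p4 = False, p5 = False, p6 = False, p7 = True, p8 = False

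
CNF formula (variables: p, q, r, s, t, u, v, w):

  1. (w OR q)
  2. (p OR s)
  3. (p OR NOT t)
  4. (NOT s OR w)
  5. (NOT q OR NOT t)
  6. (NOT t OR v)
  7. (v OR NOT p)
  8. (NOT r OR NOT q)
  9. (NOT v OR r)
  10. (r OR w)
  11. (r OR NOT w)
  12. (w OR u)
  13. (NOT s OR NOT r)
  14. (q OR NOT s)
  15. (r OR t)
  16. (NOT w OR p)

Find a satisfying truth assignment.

Try p = True.
  then v is forced to True.
  then r is forced to True.
  then q is forced to False.
  then w is forced to True.
  then s is forced to False.
t, u are now unconstrained; take t = False, u = False.

p = T, q = F, r = T, s = F, t = F, u = F, v = T, w = T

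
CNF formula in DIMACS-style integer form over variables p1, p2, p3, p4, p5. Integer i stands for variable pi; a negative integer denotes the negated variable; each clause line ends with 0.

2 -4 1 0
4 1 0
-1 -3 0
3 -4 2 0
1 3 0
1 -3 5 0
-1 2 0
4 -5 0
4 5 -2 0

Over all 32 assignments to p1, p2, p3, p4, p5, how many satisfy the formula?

The models are:
  p1=F p2=T p3=T p4=T p5=T
  p1=T p2=T p3=F p4=T p5=F
  p1=T p2=T p3=F p4=T p5=T
Count: 3.

3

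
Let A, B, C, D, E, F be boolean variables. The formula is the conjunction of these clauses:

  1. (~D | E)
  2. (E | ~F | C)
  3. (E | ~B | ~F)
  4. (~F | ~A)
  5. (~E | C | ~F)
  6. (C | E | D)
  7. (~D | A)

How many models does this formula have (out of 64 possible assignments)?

19

Split on E, then F.
  E=T, F=T: remaining (A,B,C,D) ∈ {(F,F,T,F); (F,T,T,F)} — 2.
  E=T, F=F: B, C free; 3 ways for (A,D) × 2^2 = 12.
  E=F, F=T: remaining (A,B,C,D) ∈ {(F,F,T,F)} — 1.
  E=F, F=F: remaining (A,B,C,D) ∈ {(F,F,T,F); (F,T,T,F); (T,F,T,F); (T,T,T,F)} — 4.
Total: 2 + 12 + 1 + 4 = 19.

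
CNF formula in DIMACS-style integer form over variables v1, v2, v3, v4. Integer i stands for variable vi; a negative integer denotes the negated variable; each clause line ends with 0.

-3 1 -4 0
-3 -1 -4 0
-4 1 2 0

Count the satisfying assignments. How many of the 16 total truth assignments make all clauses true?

11

Case analysis on v1 and v4:
  v1=1, v4=1: remaining (v2,v3) ∈ {(0,0); (1,0)} — 2.
  v1=1, v4=0: remaining (v2,v3) ∈ {(0,0); (0,1); (1,0); (1,1)} — 4.
  v1=0, v4=1: remaining (v2,v3) ∈ {(1,0)} — 1.
  v1=0, v4=0: remaining (v2,v3) ∈ {(0,0); (0,1); (1,0); (1,1)} — 4.
Total: 2 + 4 + 1 + 4 = 11.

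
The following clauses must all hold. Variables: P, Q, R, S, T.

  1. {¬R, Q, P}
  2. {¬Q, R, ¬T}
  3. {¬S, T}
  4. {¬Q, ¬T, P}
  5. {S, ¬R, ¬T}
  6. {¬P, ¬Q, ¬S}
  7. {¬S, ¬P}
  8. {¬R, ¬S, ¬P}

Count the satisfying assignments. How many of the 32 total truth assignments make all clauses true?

10

Case analysis on P and S:
  P=T, S=T: a clause becomes empty — 0.
  P=T, S=F: 5 of the 8 assignments to (Q,R,T) work.
  P=F, S=T: remaining (Q,R,T) ∈ {(F,F,T)} — 1.
  P=F, S=F: remaining (Q,R,T) ∈ {(F,F,F); (F,F,T); (T,F,F); (T,T,F)} — 4.
Total: 0 + 5 + 1 + 4 = 10.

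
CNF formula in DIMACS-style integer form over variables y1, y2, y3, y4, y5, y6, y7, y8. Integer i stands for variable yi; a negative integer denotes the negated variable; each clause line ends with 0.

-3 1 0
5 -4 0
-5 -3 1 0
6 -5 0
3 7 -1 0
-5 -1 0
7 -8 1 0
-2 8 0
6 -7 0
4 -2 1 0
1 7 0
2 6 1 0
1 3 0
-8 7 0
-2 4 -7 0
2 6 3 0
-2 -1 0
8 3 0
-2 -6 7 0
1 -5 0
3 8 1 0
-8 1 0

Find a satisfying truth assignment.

y1=True, y2=False, y3=False, y4=False, y5=False, y6=True, y7=True, y8=True

Branch on y1: take y1 = True.
  then y5 is forced to False.
  then y4 is forced to False.
  then y2 is forced to False.
Set y3 = False and propagate.
  then y7 is forced to True.
  then y6 is forced to True.
  then y8 is forced to True.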